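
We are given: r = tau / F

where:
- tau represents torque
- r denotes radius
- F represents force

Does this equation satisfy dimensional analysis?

Yes

tau (torque) has dimensions [L^2 M T^-2].
r (radius) has dimensions [L].
F (force) has dimensions [L M T^-2].

Left side: [L]
Right side: [L]

Both sides have the same dimensions, so the equation is dimensionally consistent.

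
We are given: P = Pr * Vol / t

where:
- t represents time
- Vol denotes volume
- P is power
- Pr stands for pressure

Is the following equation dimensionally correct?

Yes

t (time) has dimensions [T].
Vol (volume) has dimensions [L^3].
P (power) has dimensions [L^2 M T^-3].
Pr (pressure) has dimensions [L^-1 M T^-2].

Left side: [L^2 M T^-3]
Right side: [L^2 M T^-3]

Both sides have the same dimensions, so the equation is dimensionally consistent.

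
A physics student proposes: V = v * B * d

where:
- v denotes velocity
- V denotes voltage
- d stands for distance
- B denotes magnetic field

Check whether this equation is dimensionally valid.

Yes

v (velocity) has dimensions [L T^-1].
V (voltage) has dimensions [I^-1 L^2 M T^-3].
d (distance) has dimensions [L].
B (magnetic field) has dimensions [I^-1 M T^-2].

Left side: [I^-1 L^2 M T^-3]
Right side: [I^-1 L^2 M T^-3]

Both sides have the same dimensions, so the equation is dimensionally consistent.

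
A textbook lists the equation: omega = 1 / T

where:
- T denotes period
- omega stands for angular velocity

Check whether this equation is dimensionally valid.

Yes

T (period) has dimensions [T].
omega (angular velocity) has dimensions [T^-1].

Left side: [T^-1]
Right side: [T^-1]

Both sides have the same dimensions, so the equation is dimensionally consistent.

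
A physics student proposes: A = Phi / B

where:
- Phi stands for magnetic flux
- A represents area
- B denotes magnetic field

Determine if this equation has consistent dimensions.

Yes

Phi (magnetic flux) has dimensions [I^-1 L^2 M T^-2].
A (area) has dimensions [L^2].
B (magnetic field) has dimensions [I^-1 M T^-2].

Left side: [L^2]
Right side: [L^2]

Both sides have the same dimensions, so the equation is dimensionally consistent.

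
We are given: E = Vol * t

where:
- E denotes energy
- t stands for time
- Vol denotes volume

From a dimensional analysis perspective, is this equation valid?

No

E (energy) has dimensions [L^2 M T^-2].
t (time) has dimensions [T].
Vol (volume) has dimensions [L^3].

Left side: [L^2 M T^-2]
Right side: [L^3 T]

The two sides have different dimensions, so the equation is NOT dimensionally consistent.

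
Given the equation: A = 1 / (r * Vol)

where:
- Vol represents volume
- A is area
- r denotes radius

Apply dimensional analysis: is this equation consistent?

No

Vol (volume) has dimensions [L^3].
A (area) has dimensions [L^2].
r (radius) has dimensions [L].

Left side: [L^2]
Right side: [L^-4]

The two sides have different dimensions, so the equation is NOT dimensionally consistent.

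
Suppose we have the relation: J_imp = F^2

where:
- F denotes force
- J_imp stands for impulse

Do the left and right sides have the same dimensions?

No

F (force) has dimensions [L M T^-2].
J_imp (impulse) has dimensions [L M T^-1].

Left side: [L M T^-1]
Right side: [L^2 M^2 T^-4]

The two sides have different dimensions, so the equation is NOT dimensionally consistent.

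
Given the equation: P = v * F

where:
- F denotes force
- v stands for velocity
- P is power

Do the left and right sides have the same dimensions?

Yes

F (force) has dimensions [L M T^-2].
v (velocity) has dimensions [L T^-1].
P (power) has dimensions [L^2 M T^-3].

Left side: [L^2 M T^-3]
Right side: [L^2 M T^-3]

Both sides have the same dimensions, so the equation is dimensionally consistent.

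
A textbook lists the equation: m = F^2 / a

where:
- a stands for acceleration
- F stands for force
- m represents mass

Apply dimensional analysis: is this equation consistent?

No

a (acceleration) has dimensions [L T^-2].
F (force) has dimensions [L M T^-2].
m (mass) has dimensions [M].

Left side: [M]
Right side: [L M^2 T^-2]

The two sides have different dimensions, so the equation is NOT dimensionally consistent.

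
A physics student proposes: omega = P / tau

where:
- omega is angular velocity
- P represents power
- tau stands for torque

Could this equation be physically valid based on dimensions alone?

Yes

omega (angular velocity) has dimensions [T^-1].
P (power) has dimensions [L^2 M T^-3].
tau (torque) has dimensions [L^2 M T^-2].

Left side: [T^-1]
Right side: [T^-1]

Both sides have the same dimensions, so the equation is dimensionally consistent.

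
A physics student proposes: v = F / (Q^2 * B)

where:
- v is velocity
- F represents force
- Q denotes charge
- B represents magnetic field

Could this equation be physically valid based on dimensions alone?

No

v (velocity) has dimensions [L T^-1].
F (force) has dimensions [L M T^-2].
Q (charge) has dimensions [I T].
B (magnetic field) has dimensions [I^-1 M T^-2].

Left side: [L T^-1]
Right side: [I^-1 L T^-2]

The two sides have different dimensions, so the equation is NOT dimensionally consistent.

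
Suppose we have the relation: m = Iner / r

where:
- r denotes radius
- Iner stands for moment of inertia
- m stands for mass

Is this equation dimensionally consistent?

No

r (radius) has dimensions [L].
Iner (moment of inertia) has dimensions [L^2 M].
m (mass) has dimensions [M].

Left side: [M]
Right side: [L M]

The two sides have different dimensions, so the equation is NOT dimensionally consistent.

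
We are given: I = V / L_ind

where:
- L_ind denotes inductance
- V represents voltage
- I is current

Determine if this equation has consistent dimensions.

No

L_ind (inductance) has dimensions [I^-2 L^2 M T^-2].
V (voltage) has dimensions [I^-1 L^2 M T^-3].
I (current) has dimensions [I].

Left side: [I]
Right side: [I T^-1]

The two sides have different dimensions, so the equation is NOT dimensionally consistent.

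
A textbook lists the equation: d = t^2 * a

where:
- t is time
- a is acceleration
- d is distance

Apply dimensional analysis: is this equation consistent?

Yes

t (time) has dimensions [T].
a (acceleration) has dimensions [L T^-2].
d (distance) has dimensions [L].

Left side: [L]
Right side: [L]

Both sides have the same dimensions, so the equation is dimensionally consistent.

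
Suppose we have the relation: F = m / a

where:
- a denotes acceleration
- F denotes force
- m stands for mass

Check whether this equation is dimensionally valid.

No

a (acceleration) has dimensions [L T^-2].
F (force) has dimensions [L M T^-2].
m (mass) has dimensions [M].

Left side: [L M T^-2]
Right side: [L^-1 M T^2]

The two sides have different dimensions, so the equation is NOT dimensionally consistent.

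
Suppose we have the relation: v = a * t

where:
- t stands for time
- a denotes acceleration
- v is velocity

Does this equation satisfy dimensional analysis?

Yes

t (time) has dimensions [T].
a (acceleration) has dimensions [L T^-2].
v (velocity) has dimensions [L T^-1].

Left side: [L T^-1]
Right side: [L T^-1]

Both sides have the same dimensions, so the equation is dimensionally consistent.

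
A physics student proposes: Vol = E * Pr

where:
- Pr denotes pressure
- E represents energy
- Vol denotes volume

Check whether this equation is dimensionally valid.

No

Pr (pressure) has dimensions [L^-1 M T^-2].
E (energy) has dimensions [L^2 M T^-2].
Vol (volume) has dimensions [L^3].

Left side: [L^3]
Right side: [L M^2 T^-4]

The two sides have different dimensions, so the equation is NOT dimensionally consistent.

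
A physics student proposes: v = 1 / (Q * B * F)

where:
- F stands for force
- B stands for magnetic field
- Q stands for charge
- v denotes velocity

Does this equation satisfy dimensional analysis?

No

F (force) has dimensions [L M T^-2].
B (magnetic field) has dimensions [I^-1 M T^-2].
Q (charge) has dimensions [I T].
v (velocity) has dimensions [L T^-1].

Left side: [L T^-1]
Right side: [L^-1 M^-2 T^3]

The two sides have different dimensions, so the equation is NOT dimensionally consistent.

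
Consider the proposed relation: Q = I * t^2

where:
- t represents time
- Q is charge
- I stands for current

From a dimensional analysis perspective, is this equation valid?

No

t (time) has dimensions [T].
Q (charge) has dimensions [I T].
I (current) has dimensions [I].

Left side: [I T]
Right side: [I T^2]

The two sides have different dimensions, so the equation is NOT dimensionally consistent.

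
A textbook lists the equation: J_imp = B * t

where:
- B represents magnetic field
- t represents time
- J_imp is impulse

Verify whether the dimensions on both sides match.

No

B (magnetic field) has dimensions [I^-1 M T^-2].
t (time) has dimensions [T].
J_imp (impulse) has dimensions [L M T^-1].

Left side: [L M T^-1]
Right side: [I^-1 M T^-1]

The two sides have different dimensions, so the equation is NOT dimensionally consistent.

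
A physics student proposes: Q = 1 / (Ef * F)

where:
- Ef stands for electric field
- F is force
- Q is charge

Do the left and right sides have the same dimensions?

No

Ef (electric field) has dimensions [I^-1 L M T^-3].
F (force) has dimensions [L M T^-2].
Q (charge) has dimensions [I T].

Left side: [I T]
Right side: [I L^-2 M^-2 T^5]

The two sides have different dimensions, so the equation is NOT dimensionally consistent.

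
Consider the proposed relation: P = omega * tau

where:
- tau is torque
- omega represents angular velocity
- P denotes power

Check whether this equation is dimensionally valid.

Yes

tau (torque) has dimensions [L^2 M T^-2].
omega (angular velocity) has dimensions [T^-1].
P (power) has dimensions [L^2 M T^-3].

Left side: [L^2 M T^-3]
Right side: [L^2 M T^-3]

Both sides have the same dimensions, so the equation is dimensionally consistent.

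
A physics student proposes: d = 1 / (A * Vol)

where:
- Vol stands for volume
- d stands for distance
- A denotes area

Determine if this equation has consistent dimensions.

No

Vol (volume) has dimensions [L^3].
d (distance) has dimensions [L].
A (area) has dimensions [L^2].

Left side: [L]
Right side: [L^-5]

The two sides have different dimensions, so the equation is NOT dimensionally consistent.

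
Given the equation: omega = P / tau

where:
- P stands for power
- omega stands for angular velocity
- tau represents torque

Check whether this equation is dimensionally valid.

Yes

P (power) has dimensions [L^2 M T^-3].
omega (angular velocity) has dimensions [T^-1].
tau (torque) has dimensions [L^2 M T^-2].

Left side: [T^-1]
Right side: [T^-1]

Both sides have the same dimensions, so the equation is dimensionally consistent.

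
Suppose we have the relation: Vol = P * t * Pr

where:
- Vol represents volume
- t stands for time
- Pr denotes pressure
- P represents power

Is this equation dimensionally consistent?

No

Vol (volume) has dimensions [L^3].
t (time) has dimensions [T].
Pr (pressure) has dimensions [L^-1 M T^-2].
P (power) has dimensions [L^2 M T^-3].

Left side: [L^3]
Right side: [L M^2 T^-4]

The two sides have different dimensions, so the equation is NOT dimensionally consistent.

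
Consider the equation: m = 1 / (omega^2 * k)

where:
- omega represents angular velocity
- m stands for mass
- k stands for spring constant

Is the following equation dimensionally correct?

No

omega (angular velocity) has dimensions [T^-1].
m (mass) has dimensions [M].
k (spring constant) has dimensions [M T^-2].

Left side: [M]
Right side: [M^-1 T^4]

The two sides have different dimensions, so the equation is NOT dimensionally consistent.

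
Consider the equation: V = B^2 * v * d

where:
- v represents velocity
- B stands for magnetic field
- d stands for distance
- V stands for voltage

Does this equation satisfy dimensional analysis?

No

v (velocity) has dimensions [L T^-1].
B (magnetic field) has dimensions [I^-1 M T^-2].
d (distance) has dimensions [L].
V (voltage) has dimensions [I^-1 L^2 M T^-3].

Left side: [I^-1 L^2 M T^-3]
Right side: [I^-2 L^2 M^2 T^-5]

The two sides have different dimensions, so the equation is NOT dimensionally consistent.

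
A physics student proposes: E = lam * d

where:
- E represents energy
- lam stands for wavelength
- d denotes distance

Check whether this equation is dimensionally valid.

No

E (energy) has dimensions [L^2 M T^-2].
lam (wavelength) has dimensions [L].
d (distance) has dimensions [L].

Left side: [L^2 M T^-2]
Right side: [L^2]

The two sides have different dimensions, so the equation is NOT dimensionally consistent.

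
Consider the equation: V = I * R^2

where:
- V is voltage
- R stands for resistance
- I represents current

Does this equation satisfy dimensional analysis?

No

V (voltage) has dimensions [I^-1 L^2 M T^-3].
R (resistance) has dimensions [I^-2 L^2 M T^-3].
I (current) has dimensions [I].

Left side: [I^-1 L^2 M T^-3]
Right side: [I^-3 L^4 M^2 T^-6]

The two sides have different dimensions, so the equation is NOT dimensionally consistent.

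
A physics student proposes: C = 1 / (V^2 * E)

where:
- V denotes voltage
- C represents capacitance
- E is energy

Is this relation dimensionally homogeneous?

No

V (voltage) has dimensions [I^-1 L^2 M T^-3].
C (capacitance) has dimensions [I^2 L^-2 M^-1 T^4].
E (energy) has dimensions [L^2 M T^-2].

Left side: [I^2 L^-2 M^-1 T^4]
Right side: [I^2 L^-6 M^-3 T^8]

The two sides have different dimensions, so the equation is NOT dimensionally consistent.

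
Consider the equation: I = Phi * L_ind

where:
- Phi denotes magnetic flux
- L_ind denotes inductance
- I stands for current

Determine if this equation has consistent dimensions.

No

Phi (magnetic flux) has dimensions [I^-1 L^2 M T^-2].
L_ind (inductance) has dimensions [I^-2 L^2 M T^-2].
I (current) has dimensions [I].

Left side: [I]
Right side: [I^-3 L^4 M^2 T^-4]

The two sides have different dimensions, so the equation is NOT dimensionally consistent.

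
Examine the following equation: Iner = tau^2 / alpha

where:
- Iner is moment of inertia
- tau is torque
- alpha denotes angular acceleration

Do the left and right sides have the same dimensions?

No

Iner (moment of inertia) has dimensions [L^2 M].
tau (torque) has dimensions [L^2 M T^-2].
alpha (angular acceleration) has dimensions [T^-2].

Left side: [L^2 M]
Right side: [L^4 M^2 T^-2]

The two sides have different dimensions, so the equation is NOT dimensionally consistent.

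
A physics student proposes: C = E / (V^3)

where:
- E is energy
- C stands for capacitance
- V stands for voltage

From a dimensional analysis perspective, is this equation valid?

No

E (energy) has dimensions [L^2 M T^-2].
C (capacitance) has dimensions [I^2 L^-2 M^-1 T^4].
V (voltage) has dimensions [I^-1 L^2 M T^-3].

Left side: [I^2 L^-2 M^-1 T^4]
Right side: [I^3 L^-4 M^-2 T^7]

The two sides have different dimensions, so the equation is NOT dimensionally consistent.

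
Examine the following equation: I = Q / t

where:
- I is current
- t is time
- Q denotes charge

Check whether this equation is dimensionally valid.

Yes

I (current) has dimensions [I].
t (time) has dimensions [T].
Q (charge) has dimensions [I T].

Left side: [I]
Right side: [I]

Both sides have the same dimensions, so the equation is dimensionally consistent.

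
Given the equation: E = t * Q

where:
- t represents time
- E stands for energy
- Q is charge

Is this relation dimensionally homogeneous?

No

t (time) has dimensions [T].
E (energy) has dimensions [L^2 M T^-2].
Q (charge) has dimensions [I T].

Left side: [L^2 M T^-2]
Right side: [I T^2]

The two sides have different dimensions, so the equation is NOT dimensionally consistent.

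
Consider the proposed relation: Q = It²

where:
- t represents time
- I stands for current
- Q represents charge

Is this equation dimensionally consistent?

No

t (time) has dimensions [T].
I (current) has dimensions [I].
Q (charge) has dimensions [I T].

Left side: [I T]
Right side: [I T^2]

The two sides have different dimensions, so the equation is NOT dimensionally consistent.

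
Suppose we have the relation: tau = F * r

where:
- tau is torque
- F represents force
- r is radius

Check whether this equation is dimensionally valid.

Yes

tau (torque) has dimensions [L^2 M T^-2].
F (force) has dimensions [L M T^-2].
r (radius) has dimensions [L].

Left side: [L^2 M T^-2]
Right side: [L^2 M T^-2]

Both sides have the same dimensions, so the equation is dimensionally consistent.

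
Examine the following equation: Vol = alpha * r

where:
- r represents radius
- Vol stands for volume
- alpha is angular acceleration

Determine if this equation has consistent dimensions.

No

r (radius) has dimensions [L].
Vol (volume) has dimensions [L^3].
alpha (angular acceleration) has dimensions [T^-2].

Left side: [L^3]
Right side: [L T^-2]

The two sides have different dimensions, so the equation is NOT dimensionally consistent.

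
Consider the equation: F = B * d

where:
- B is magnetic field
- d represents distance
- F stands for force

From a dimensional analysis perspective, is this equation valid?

No

B (magnetic field) has dimensions [I^-1 M T^-2].
d (distance) has dimensions [L].
F (force) has dimensions [L M T^-2].

Left side: [L M T^-2]
Right side: [I^-1 L M T^-2]

The two sides have different dimensions, so the equation is NOT dimensionally consistent.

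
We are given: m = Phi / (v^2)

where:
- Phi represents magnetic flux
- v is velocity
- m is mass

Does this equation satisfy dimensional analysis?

No

Phi (magnetic flux) has dimensions [I^-1 L^2 M T^-2].
v (velocity) has dimensions [L T^-1].
m (mass) has dimensions [M].

Left side: [M]
Right side: [I^-1 M]

The two sides have different dimensions, so the equation is NOT dimensionally consistent.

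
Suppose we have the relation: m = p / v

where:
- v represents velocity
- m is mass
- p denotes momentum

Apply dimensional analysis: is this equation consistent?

Yes

v (velocity) has dimensions [L T^-1].
m (mass) has dimensions [M].
p (momentum) has dimensions [L M T^-1].

Left side: [M]
Right side: [M]

Both sides have the same dimensions, so the equation is dimensionally consistent.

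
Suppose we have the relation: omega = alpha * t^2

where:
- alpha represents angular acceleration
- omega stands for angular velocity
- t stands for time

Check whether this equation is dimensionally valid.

No

alpha (angular acceleration) has dimensions [T^-2].
omega (angular velocity) has dimensions [T^-1].
t (time) has dimensions [T].

Left side: [T^-1]
Right side: [dimensionless]

The two sides have different dimensions, so the equation is NOT dimensionally consistent.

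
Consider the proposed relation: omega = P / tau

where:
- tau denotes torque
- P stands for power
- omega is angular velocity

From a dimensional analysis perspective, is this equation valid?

Yes

tau (torque) has dimensions [L^2 M T^-2].
P (power) has dimensions [L^2 M T^-3].
omega (angular velocity) has dimensions [T^-1].

Left side: [T^-1]
Right side: [T^-1]

Both sides have the same dimensions, so the equation is dimensionally consistent.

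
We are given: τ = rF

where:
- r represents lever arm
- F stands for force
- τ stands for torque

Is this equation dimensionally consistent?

Yes

r (lever arm) has dimensions [L].
F (force) has dimensions [L M T^-2].
τ (torque) has dimensions [L^2 M T^-2].

Left side: [L^2 M T^-2]
Right side: [L^2 M T^-2]

Both sides have the same dimensions, so the equation is dimensionally consistent.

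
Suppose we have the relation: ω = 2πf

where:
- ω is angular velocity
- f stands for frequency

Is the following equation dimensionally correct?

Yes

ω (angular velocity) has dimensions [T^-1].
f (frequency) has dimensions [T^-1].

Left side: [T^-1]
Right side: [T^-1]

Both sides have the same dimensions, so the equation is dimensionally consistent.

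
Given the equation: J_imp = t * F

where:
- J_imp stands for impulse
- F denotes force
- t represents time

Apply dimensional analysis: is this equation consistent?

Yes

J_imp (impulse) has dimensions [L M T^-1].
F (force) has dimensions [L M T^-2].
t (time) has dimensions [T].

Left side: [L M T^-1]
Right side: [L M T^-1]

Both sides have the same dimensions, so the equation is dimensionally consistent.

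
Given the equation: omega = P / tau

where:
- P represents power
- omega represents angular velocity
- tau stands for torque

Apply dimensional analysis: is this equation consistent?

Yes

P (power) has dimensions [L^2 M T^-3].
omega (angular velocity) has dimensions [T^-1].
tau (torque) has dimensions [L^2 M T^-2].

Left side: [T^-1]
Right side: [T^-1]

Both sides have the same dimensions, so the equation is dimensionally consistent.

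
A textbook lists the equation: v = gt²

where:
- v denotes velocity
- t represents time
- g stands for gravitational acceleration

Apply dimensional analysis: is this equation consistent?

No

v (velocity) has dimensions [L T^-1].
t (time) has dimensions [T].
g (gravitational acceleration) has dimensions [L T^-2].

Left side: [L T^-1]
Right side: [L]

The two sides have different dimensions, so the equation is NOT dimensionally consistent.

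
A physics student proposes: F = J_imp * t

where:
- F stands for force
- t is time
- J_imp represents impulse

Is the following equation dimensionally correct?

No

F (force) has dimensions [L M T^-2].
t (time) has dimensions [T].
J_imp (impulse) has dimensions [L M T^-1].

Left side: [L M T^-2]
Right side: [L M]

The two sides have different dimensions, so the equation is NOT dimensionally consistent.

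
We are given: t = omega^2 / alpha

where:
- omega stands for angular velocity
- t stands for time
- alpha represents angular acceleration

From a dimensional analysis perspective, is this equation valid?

No

omega (angular velocity) has dimensions [T^-1].
t (time) has dimensions [T].
alpha (angular acceleration) has dimensions [T^-2].

Left side: [T]
Right side: [dimensionless]

The two sides have different dimensions, so the equation is NOT dimensionally consistent.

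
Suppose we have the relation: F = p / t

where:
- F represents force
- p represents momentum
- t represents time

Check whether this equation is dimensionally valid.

Yes

F (force) has dimensions [L M T^-2].
p (momentum) has dimensions [L M T^-1].
t (time) has dimensions [T].

Left side: [L M T^-2]
Right side: [L M T^-2]

Both sides have the same dimensions, so the equation is dimensionally consistent.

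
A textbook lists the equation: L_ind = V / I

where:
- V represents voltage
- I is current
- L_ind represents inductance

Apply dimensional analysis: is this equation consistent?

No

V (voltage) has dimensions [I^-1 L^2 M T^-3].
I (current) has dimensions [I].
L_ind (inductance) has dimensions [I^-2 L^2 M T^-2].

Left side: [I^-2 L^2 M T^-2]
Right side: [I^-2 L^2 M T^-3]

The two sides have different dimensions, so the equation is NOT dimensionally consistent.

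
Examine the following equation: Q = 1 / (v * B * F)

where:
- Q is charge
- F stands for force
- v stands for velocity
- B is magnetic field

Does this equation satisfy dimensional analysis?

No

Q (charge) has dimensions [I T].
F (force) has dimensions [L M T^-2].
v (velocity) has dimensions [L T^-1].
B (magnetic field) has dimensions [I^-1 M T^-2].

Left side: [I T]
Right side: [I L^-2 M^-2 T^5]

The two sides have different dimensions, so the equation is NOT dimensionally consistent.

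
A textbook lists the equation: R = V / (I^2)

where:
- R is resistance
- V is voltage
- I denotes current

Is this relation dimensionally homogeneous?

No

R (resistance) has dimensions [I^-2 L^2 M T^-3].
V (voltage) has dimensions [I^-1 L^2 M T^-3].
I (current) has dimensions [I].

Left side: [I^-2 L^2 M T^-3]
Right side: [I^-3 L^2 M T^-3]

The two sides have different dimensions, so the equation is NOT dimensionally consistent.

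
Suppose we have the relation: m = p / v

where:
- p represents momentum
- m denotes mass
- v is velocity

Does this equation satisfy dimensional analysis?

Yes

p (momentum) has dimensions [L M T^-1].
m (mass) has dimensions [M].
v (velocity) has dimensions [L T^-1].

Left side: [M]
Right side: [M]

Both sides have the same dimensions, so the equation is dimensionally consistent.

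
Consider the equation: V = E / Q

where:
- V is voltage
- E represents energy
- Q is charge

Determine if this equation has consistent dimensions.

Yes

V (voltage) has dimensions [I^-1 L^2 M T^-3].
E (energy) has dimensions [L^2 M T^-2].
Q (charge) has dimensions [I T].

Left side: [I^-1 L^2 M T^-3]
Right side: [I^-1 L^2 M T^-3]

Both sides have the same dimensions, so the equation is dimensionally consistent.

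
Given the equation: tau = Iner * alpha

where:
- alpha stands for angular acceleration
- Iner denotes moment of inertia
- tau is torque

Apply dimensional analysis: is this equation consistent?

Yes

alpha (angular acceleration) has dimensions [T^-2].
Iner (moment of inertia) has dimensions [L^2 M].
tau (torque) has dimensions [L^2 M T^-2].

Left side: [L^2 M T^-2]
Right side: [L^2 M T^-2]

Both sides have the same dimensions, so the equation is dimensionally consistent.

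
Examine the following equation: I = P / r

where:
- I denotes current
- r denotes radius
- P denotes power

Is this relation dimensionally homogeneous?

No

I (current) has dimensions [I].
r (radius) has dimensions [L].
P (power) has dimensions [L^2 M T^-3].

Left side: [I]
Right side: [L M T^-3]

The two sides have different dimensions, so the equation is NOT dimensionally consistent.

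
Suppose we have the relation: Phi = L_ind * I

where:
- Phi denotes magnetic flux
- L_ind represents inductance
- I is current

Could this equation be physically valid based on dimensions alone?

Yes

Phi (magnetic flux) has dimensions [I^-1 L^2 M T^-2].
L_ind (inductance) has dimensions [I^-2 L^2 M T^-2].
I (current) has dimensions [I].

Left side: [I^-1 L^2 M T^-2]
Right side: [I^-1 L^2 M T^-2]

Both sides have the same dimensions, so the equation is dimensionally consistent.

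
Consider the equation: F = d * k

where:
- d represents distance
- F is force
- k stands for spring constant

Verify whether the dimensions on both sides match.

Yes

d (distance) has dimensions [L].
F (force) has dimensions [L M T^-2].
k (spring constant) has dimensions [M T^-2].

Left side: [L M T^-2]
Right side: [L M T^-2]

Both sides have the same dimensions, so the equation is dimensionally consistent.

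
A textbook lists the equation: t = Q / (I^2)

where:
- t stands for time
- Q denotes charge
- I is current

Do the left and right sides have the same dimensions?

No

t (time) has dimensions [T].
Q (charge) has dimensions [I T].
I (current) has dimensions [I].

Left side: [T]
Right side: [I^-1 T]

The two sides have different dimensions, so the equation is NOT dimensionally consistent.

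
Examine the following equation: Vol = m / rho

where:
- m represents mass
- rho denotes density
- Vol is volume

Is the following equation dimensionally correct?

Yes

m (mass) has dimensions [M].
rho (density) has dimensions [L^-3 M].
Vol (volume) has dimensions [L^3].

Left side: [L^3]
Right side: [L^3]

Both sides have the same dimensions, so the equation is dimensionally consistent.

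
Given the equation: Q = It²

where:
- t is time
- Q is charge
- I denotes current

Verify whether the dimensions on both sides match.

No

t (time) has dimensions [T].
Q (charge) has dimensions [I T].
I (current) has dimensions [I].

Left side: [I T]
Right side: [I T^2]

The two sides have different dimensions, so the equation is NOT dimensionally consistent.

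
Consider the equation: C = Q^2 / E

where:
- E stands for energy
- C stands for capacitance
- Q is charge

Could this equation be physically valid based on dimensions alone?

Yes

E (energy) has dimensions [L^2 M T^-2].
C (capacitance) has dimensions [I^2 L^-2 M^-1 T^4].
Q (charge) has dimensions [I T].

Left side: [I^2 L^-2 M^-1 T^4]
Right side: [I^2 L^-2 M^-1 T^4]

Both sides have the same dimensions, so the equation is dimensionally consistent.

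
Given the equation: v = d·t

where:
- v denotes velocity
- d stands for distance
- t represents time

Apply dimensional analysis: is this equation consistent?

No

v (velocity) has dimensions [L T^-1].
d (distance) has dimensions [L].
t (time) has dimensions [T].

Left side: [L T^-1]
Right side: [L T]

The two sides have different dimensions, so the equation is NOT dimensionally consistent.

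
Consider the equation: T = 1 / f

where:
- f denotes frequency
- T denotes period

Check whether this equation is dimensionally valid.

Yes

f (frequency) has dimensions [T^-1].
T (period) has dimensions [T].

Left side: [T]
Right side: [T]

Both sides have the same dimensions, so the equation is dimensionally consistent.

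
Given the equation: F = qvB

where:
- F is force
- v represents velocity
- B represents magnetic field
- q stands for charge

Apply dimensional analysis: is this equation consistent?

Yes

F (force) has dimensions [L M T^-2].
v (velocity) has dimensions [L T^-1].
B (magnetic field) has dimensions [I^-1 M T^-2].
q (charge) has dimensions [I T].

Left side: [L M T^-2]
Right side: [L M T^-2]

Both sides have the same dimensions, so the equation is dimensionally consistent.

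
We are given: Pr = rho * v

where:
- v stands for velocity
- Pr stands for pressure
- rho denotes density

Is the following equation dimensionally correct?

No

v (velocity) has dimensions [L T^-1].
Pr (pressure) has dimensions [L^-1 M T^-2].
rho (density) has dimensions [L^-3 M].

Left side: [L^-1 M T^-2]
Right side: [L^-2 M T^-1]

The two sides have different dimensions, so the equation is NOT dimensionally consistent.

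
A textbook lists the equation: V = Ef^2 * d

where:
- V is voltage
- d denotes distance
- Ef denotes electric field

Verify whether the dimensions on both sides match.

No

V (voltage) has dimensions [I^-1 L^2 M T^-3].
d (distance) has dimensions [L].
Ef (electric field) has dimensions [I^-1 L M T^-3].

Left side: [I^-1 L^2 M T^-3]
Right side: [I^-2 L^3 M^2 T^-6]

The two sides have different dimensions, so the equation is NOT dimensionally consistent.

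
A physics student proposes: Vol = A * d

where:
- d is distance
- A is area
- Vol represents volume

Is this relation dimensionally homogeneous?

Yes

d (distance) has dimensions [L].
A (area) has dimensions [L^2].
Vol (volume) has dimensions [L^3].

Left side: [L^3]
Right side: [L^3]

Both sides have the same dimensions, so the equation is dimensionally consistent.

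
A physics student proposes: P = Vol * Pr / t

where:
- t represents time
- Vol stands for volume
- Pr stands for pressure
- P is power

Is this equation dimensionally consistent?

Yes

t (time) has dimensions [T].
Vol (volume) has dimensions [L^3].
Pr (pressure) has dimensions [L^-1 M T^-2].
P (power) has dimensions [L^2 M T^-3].

Left side: [L^2 M T^-3]
Right side: [L^2 M T^-3]

Both sides have the same dimensions, so the equation is dimensionally consistent.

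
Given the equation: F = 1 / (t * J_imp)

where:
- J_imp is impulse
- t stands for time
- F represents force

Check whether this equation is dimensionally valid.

No

J_imp (impulse) has dimensions [L M T^-1].
t (time) has dimensions [T].
F (force) has dimensions [L M T^-2].

Left side: [L M T^-2]
Right side: [L^-1 M^-1]

The two sides have different dimensions, so the equation is NOT dimensionally consistent.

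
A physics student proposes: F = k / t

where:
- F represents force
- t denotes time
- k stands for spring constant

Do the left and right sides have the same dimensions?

No

F (force) has dimensions [L M T^-2].
t (time) has dimensions [T].
k (spring constant) has dimensions [M T^-2].

Left side: [L M T^-2]
Right side: [M T^-3]

The two sides have different dimensions, so the equation is NOT dimensionally consistent.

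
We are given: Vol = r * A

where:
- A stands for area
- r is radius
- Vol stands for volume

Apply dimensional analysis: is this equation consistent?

Yes

A (area) has dimensions [L^2].
r (radius) has dimensions [L].
Vol (volume) has dimensions [L^3].

Left side: [L^3]
Right side: [L^3]

Both sides have the same dimensions, so the equation is dimensionally consistent.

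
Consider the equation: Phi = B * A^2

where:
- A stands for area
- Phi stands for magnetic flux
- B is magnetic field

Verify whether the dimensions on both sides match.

No

A (area) has dimensions [L^2].
Phi (magnetic flux) has dimensions [I^-1 L^2 M T^-2].
B (magnetic field) has dimensions [I^-1 M T^-2].

Left side: [I^-1 L^2 M T^-2]
Right side: [I^-1 L^4 M T^-2]

The two sides have different dimensions, so the equation is NOT dimensionally consistent.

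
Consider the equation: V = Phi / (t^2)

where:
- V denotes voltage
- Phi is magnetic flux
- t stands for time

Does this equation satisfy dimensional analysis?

No

V (voltage) has dimensions [I^-1 L^2 M T^-3].
Phi (magnetic flux) has dimensions [I^-1 L^2 M T^-2].
t (time) has dimensions [T].

Left side: [I^-1 L^2 M T^-3]
Right side: [I^-1 L^2 M T^-4]

The two sides have different dimensions, so the equation is NOT dimensionally consistent.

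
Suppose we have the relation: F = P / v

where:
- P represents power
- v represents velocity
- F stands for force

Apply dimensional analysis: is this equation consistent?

Yes

P (power) has dimensions [L^2 M T^-3].
v (velocity) has dimensions [L T^-1].
F (force) has dimensions [L M T^-2].

Left side: [L M T^-2]
Right side: [L M T^-2]

Both sides have the same dimensions, so the equation is dimensionally consistent.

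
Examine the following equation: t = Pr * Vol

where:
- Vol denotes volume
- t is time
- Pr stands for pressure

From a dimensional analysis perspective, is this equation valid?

No

Vol (volume) has dimensions [L^3].
t (time) has dimensions [T].
Pr (pressure) has dimensions [L^-1 M T^-2].

Left side: [T]
Right side: [L^2 M T^-2]

The two sides have different dimensions, so the equation is NOT dimensionally consistent.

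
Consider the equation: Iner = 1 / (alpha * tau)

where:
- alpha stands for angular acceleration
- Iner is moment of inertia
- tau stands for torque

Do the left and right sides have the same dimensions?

No

alpha (angular acceleration) has dimensions [T^-2].
Iner (moment of inertia) has dimensions [L^2 M].
tau (torque) has dimensions [L^2 M T^-2].

Left side: [L^2 M]
Right side: [L^-2 M^-1 T^4]

The two sides have different dimensions, so the equation is NOT dimensionally consistent.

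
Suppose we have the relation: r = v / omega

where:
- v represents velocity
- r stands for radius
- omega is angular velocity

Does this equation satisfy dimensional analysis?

Yes

v (velocity) has dimensions [L T^-1].
r (radius) has dimensions [L].
omega (angular velocity) has dimensions [T^-1].

Left side: [L]
Right side: [L]

Both sides have the same dimensions, so the equation is dimensionally consistent.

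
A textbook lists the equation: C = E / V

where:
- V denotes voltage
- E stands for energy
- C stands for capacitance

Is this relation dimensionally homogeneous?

No

V (voltage) has dimensions [I^-1 L^2 M T^-3].
E (energy) has dimensions [L^2 M T^-2].
C (capacitance) has dimensions [I^2 L^-2 M^-1 T^4].

Left side: [I^2 L^-2 M^-1 T^4]
Right side: [I T]

The two sides have different dimensions, so the equation is NOT dimensionally consistent.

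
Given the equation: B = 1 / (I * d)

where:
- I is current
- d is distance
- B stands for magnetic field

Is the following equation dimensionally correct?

No

I (current) has dimensions [I].
d (distance) has dimensions [L].
B (magnetic field) has dimensions [I^-1 M T^-2].

Left side: [I^-1 M T^-2]
Right side: [I^-1 L^-1]

The two sides have different dimensions, so the equation is NOT dimensionally consistent.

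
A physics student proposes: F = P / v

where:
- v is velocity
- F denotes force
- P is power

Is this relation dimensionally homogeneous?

Yes

v (velocity) has dimensions [L T^-1].
F (force) has dimensions [L M T^-2].
P (power) has dimensions [L^2 M T^-3].

Left side: [L M T^-2]
Right side: [L M T^-2]

Both sides have the same dimensions, so the equation is dimensionally consistent.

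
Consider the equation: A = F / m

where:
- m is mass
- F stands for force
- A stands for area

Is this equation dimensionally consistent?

No

m (mass) has dimensions [M].
F (force) has dimensions [L M T^-2].
A (area) has dimensions [L^2].

Left side: [L^2]
Right side: [L T^-2]

The two sides have different dimensions, so the equation is NOT dimensionally consistent.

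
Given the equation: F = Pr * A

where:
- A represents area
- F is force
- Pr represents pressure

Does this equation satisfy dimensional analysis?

Yes

A (area) has dimensions [L^2].
F (force) has dimensions [L M T^-2].
Pr (pressure) has dimensions [L^-1 M T^-2].

Left side: [L M T^-2]
Right side: [L M T^-2]

Both sides have the same dimensions, so the equation is dimensionally consistent.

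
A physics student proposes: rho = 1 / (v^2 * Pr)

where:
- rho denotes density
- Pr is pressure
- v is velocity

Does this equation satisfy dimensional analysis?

No

rho (density) has dimensions [L^-3 M].
Pr (pressure) has dimensions [L^-1 M T^-2].
v (velocity) has dimensions [L T^-1].

Left side: [L^-3 M]
Right side: [L^-1 M^-1 T^4]

The two sides have different dimensions, so the equation is NOT dimensionally consistent.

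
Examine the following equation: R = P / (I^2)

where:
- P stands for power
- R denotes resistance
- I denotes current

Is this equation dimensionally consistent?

Yes

P (power) has dimensions [L^2 M T^-3].
R (resistance) has dimensions [I^-2 L^2 M T^-3].
I (current) has dimensions [I].

Left side: [I^-2 L^2 M T^-3]
Right side: [I^-2 L^2 M T^-3]

Both sides have the same dimensions, so the equation is dimensionally consistent.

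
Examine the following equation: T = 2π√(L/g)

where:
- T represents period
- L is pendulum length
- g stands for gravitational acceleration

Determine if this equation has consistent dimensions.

Yes

T (period) has dimensions [T].
L (pendulum length) has dimensions [L].
g (gravitational acceleration) has dimensions [L T^-2].

Left side: [T]
Right side: [T]

Both sides have the same dimensions, so the equation is dimensionally consistent.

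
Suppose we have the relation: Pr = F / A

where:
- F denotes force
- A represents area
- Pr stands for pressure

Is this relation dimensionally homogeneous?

Yes

F (force) has dimensions [L M T^-2].
A (area) has dimensions [L^2].
Pr (pressure) has dimensions [L^-1 M T^-2].

Left side: [L^-1 M T^-2]
Right side: [L^-1 M T^-2]

Both sides have the same dimensions, so the equation is dimensionally consistent.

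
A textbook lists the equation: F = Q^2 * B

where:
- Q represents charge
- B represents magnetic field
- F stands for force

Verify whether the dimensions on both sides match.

No

Q (charge) has dimensions [I T].
B (magnetic field) has dimensions [I^-1 M T^-2].
F (force) has dimensions [L M T^-2].

Left side: [L M T^-2]
Right side: [I M]

The two sides have different dimensions, so the equation is NOT dimensionally consistent.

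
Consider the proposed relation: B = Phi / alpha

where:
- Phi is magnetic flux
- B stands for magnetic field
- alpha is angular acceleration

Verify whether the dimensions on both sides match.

No

Phi (magnetic flux) has dimensions [I^-1 L^2 M T^-2].
B (magnetic field) has dimensions [I^-1 M T^-2].
alpha (angular acceleration) has dimensions [T^-2].

Left side: [I^-1 M T^-2]
Right side: [I^-1 L^2 M]

The two sides have different dimensions, so the equation is NOT dimensionally consistent.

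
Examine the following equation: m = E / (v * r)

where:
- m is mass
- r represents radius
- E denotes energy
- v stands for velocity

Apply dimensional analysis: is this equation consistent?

No

m (mass) has dimensions [M].
r (radius) has dimensions [L].
E (energy) has dimensions [L^2 M T^-2].
v (velocity) has dimensions [L T^-1].

Left side: [M]
Right side: [M T^-1]

The two sides have different dimensions, so the equation is NOT dimensionally consistent.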